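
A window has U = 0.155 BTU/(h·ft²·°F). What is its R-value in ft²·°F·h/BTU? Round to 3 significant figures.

R = 1/U = 1/0.155 = 6.452

6.45 ft²·°F·h/BTU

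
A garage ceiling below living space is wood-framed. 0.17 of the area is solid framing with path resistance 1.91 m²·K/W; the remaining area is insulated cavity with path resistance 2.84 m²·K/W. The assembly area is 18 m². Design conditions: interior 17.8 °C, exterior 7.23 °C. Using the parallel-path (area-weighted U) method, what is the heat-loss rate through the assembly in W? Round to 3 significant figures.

U_eff = 0.83/2.84 + 0.17/1.91 = 0.2923 + 0.08901 = 0.3813
R_eff = 1/U_eff = 2.623 m²·K/W
Q = 18 × (17.8 − 7.23) / 2.623 = 72.54 W

72.5 W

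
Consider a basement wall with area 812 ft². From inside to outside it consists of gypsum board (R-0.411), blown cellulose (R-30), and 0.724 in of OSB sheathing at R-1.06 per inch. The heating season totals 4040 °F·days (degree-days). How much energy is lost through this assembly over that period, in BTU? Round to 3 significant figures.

2530000 BTU

0.724 × 1.06 = 0.7674
R_total = 0.411 + 30 + 0.7674 = 31.18 ft²·°F·h/BTU
E = A × HDD × 24 / R = 812 × 4040 × 24 / 31.18 = 2525000 BTU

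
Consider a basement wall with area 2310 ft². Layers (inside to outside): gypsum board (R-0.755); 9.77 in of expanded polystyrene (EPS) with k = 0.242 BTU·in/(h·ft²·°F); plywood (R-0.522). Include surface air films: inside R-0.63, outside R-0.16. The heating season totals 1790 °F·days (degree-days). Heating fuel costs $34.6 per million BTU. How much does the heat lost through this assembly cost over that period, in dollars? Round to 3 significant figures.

9.77/0.242 = 40.37
R_total = 0.63 + 0.755 + 40.37 + 0.522 + 0.16 = 42.44 ft²·°F·h/BTU
E = A × HDD × 24 / R = 2310 × 1790 × 24 / 42.44 = 2338000 BTU
Cost = 2338000/10⁶ × 34.6 = $80.91

80.9 dollars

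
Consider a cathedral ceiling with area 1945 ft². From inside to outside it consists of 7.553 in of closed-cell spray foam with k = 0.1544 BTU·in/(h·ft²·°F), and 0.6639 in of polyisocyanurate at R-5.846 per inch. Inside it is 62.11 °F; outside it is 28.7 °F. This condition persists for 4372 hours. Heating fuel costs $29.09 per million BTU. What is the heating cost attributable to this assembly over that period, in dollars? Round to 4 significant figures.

156.5 dollars

7.553/0.1544 = 48.918
0.6639 × 5.846 = 3.8812
R_total = 48.918 + 3.8812 = 52.8 ft²·°F·h/BTU
Q = 1945 × (62.11 − 28.7) / 52.8 = 1230.7 BTU/h
E = 1230.7 × 4372 = 5380800 BTU
Cost = 5380800/10⁶ × 29.09 = $156.53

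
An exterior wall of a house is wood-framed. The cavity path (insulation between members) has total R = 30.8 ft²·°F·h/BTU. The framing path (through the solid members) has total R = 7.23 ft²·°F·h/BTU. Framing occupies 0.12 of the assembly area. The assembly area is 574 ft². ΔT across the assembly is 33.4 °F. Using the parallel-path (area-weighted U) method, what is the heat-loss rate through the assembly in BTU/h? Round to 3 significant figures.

866 BTU/h

U_eff = 0.88/30.8 + 0.12/7.23 = 0.02857 + 0.0166 = 0.04517
R_eff = 1/U_eff = 22.14 ft²·°F·h/BTU
Q = 574 × 33.4 / 22.14 = 866 BTU/h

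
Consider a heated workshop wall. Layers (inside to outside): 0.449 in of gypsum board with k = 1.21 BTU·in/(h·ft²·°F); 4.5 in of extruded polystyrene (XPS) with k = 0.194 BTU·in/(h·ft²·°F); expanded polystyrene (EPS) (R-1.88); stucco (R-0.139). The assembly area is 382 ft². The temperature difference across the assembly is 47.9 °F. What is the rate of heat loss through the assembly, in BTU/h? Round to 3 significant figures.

715 BTU/h

0.449/1.21 = 0.3711
4.5/0.194 = 23.2
R_total = 0.3711 + 23.2 + 1.88 + 0.139 = 25.59 ft²·°F·h/BTU
Q = A·ΔT/R = 382 × 47.9 / 25.59 = 715.2 BTU/h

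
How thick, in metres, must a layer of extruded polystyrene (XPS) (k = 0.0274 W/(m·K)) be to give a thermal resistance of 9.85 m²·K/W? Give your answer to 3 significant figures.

L = R·k = 9.85 × 0.0274 = 0.2699 m

0.270 m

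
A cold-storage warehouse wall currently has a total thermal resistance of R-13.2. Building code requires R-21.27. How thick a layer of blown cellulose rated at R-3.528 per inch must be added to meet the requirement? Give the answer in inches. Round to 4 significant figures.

2.287 in

ΔR = 21.27 − 13.2 = 8.07 ft²·°F·h/BTU
L = ΔR / (R/in) = 8.07/3.528 = 2.2874 in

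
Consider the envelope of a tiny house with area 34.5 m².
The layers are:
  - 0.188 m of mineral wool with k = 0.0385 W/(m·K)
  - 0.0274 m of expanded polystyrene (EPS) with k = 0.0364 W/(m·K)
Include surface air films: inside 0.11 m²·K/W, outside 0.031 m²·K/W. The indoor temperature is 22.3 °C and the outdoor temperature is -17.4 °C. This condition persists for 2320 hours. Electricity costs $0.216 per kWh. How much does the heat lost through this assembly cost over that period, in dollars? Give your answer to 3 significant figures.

119 dollars

0.188/0.0385 = 4.883
0.0274/0.0364 = 0.7527
R_total = 0.11 + 4.883 + 0.7527 + 0.031 = 5.777 m²·K/W
Q = 34.5 × (22.3 − (-17.4)) / 5.777 = 237.1 W
E = 237.1 W × 2320 h / 1000 = 550.1 kWh
Cost = 550.1 × 0.216 = $118.8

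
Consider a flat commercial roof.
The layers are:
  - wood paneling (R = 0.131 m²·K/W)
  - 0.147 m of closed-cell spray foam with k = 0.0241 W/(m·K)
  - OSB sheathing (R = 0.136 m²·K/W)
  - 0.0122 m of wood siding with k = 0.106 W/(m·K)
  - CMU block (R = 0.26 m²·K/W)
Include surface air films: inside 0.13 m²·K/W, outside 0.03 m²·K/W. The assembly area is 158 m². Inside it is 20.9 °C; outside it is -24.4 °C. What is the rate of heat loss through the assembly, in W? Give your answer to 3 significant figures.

1040 W

0.147/0.0241 = 6.1
0.0122/0.106 = 0.1151
R_total = 0.13 + 0.131 + 6.1 + 0.136 + 0.1151 + 0.26 + 0.03 = 6.902 m²·K/W
Q = A·ΔT/R = 158 × (20.9 − (-24.4)) / 6.902 = 1037 W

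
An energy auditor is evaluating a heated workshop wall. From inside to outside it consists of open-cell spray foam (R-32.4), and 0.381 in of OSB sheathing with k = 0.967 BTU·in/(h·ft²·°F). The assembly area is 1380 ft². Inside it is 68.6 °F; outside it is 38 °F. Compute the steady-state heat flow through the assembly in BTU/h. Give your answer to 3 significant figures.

1290 BTU/h

0.381/0.967 = 0.394
R_total = 32.4 + 0.394 = 32.79 ft²·°F·h/BTU
Q = A·ΔT/R = 1380 × (68.6 − 38) / 32.79 = 1288 BTU/h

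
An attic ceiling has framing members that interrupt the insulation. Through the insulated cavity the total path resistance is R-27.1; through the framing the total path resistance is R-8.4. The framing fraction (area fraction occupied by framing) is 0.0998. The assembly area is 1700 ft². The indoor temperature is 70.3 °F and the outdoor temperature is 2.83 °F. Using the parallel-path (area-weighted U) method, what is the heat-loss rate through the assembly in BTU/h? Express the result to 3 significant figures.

U_eff = 0.9002/27.1 + 0.0998/8.4 = 0.03322 + 0.01188 = 0.0451
R_eff = 1/U_eff = 22.17 ft²·°F·h/BTU
Q = 1700 × (70.3 − 2.83) / 22.17 = 5173 BTU/h

5170 BTU/h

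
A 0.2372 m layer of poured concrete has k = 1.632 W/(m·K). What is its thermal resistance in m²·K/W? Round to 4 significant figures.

0.1453 m²·K/W

R = L/k = 0.2372/1.632 = 0.14534 m²·K/W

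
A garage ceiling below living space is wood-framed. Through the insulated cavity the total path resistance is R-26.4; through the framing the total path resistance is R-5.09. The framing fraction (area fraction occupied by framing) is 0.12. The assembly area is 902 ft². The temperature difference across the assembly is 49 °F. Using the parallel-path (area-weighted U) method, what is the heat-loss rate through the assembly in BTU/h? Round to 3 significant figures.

2520 BTU/h

U_eff = 0.88/26.4 + 0.12/5.09 = 0.03333 + 0.02358 = 0.05691
R_eff = 1/U_eff = 17.57 ft²·°F·h/BTU
Q = 902 × 49 / 17.57 = 2515 BTU/h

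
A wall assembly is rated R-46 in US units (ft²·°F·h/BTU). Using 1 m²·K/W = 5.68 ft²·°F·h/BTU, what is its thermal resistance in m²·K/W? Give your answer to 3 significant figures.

R_SI = 46/5.68 = 8.099

8.10 m²·K/W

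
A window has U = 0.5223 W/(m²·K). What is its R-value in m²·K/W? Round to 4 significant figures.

1.915 m²·K/W

R = 1/U = 1/0.5223 = 1.9146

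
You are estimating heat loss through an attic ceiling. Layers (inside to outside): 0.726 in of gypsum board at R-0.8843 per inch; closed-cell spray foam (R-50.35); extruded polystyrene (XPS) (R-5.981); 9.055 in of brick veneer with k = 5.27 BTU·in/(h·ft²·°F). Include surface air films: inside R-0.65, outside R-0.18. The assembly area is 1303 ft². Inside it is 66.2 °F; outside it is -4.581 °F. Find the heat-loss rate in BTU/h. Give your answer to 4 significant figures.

1549 BTU/h

0.726 × 0.8843 = 0.642
9.055/5.27 = 1.7182
R_total = 0.65 + 0.642 + 50.35 + 5.981 + 1.7182 + 0.18 = 59.521 ft²·°F·h/BTU
Q = A·ΔT/R = 1303 × (66.2 − (-4.581)) / 59.521 = 1549.5 BTU/h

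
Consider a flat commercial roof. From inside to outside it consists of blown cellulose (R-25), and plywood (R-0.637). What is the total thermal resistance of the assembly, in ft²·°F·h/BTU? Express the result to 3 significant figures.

R_total = 25 + 0.637 = 25.64 ft²·°F·h/BTU

25.6 ft²·°F·h/BTU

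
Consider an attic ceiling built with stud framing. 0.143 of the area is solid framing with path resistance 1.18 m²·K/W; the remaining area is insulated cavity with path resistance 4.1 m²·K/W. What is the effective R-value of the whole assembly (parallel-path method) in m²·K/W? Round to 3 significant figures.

U_eff = 0.857/4.1 + 0.143/1.18 = 0.209 + 0.1212 = 0.3302
R_eff = 1/U_eff = 3.028 m²·K/W

3.03 m²·K/W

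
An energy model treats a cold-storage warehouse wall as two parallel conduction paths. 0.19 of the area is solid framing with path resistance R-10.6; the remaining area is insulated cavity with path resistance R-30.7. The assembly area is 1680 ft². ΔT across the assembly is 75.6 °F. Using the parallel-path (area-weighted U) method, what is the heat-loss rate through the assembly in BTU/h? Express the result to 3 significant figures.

5630 BTU/h

U_eff = 0.81/30.7 + 0.19/10.6 = 0.02638 + 0.01792 = 0.04431
R_eff = 1/U_eff = 22.57 ft²·°F·h/BTU
Q = 1680 × 75.6 / 22.57 = 5628 BTU/h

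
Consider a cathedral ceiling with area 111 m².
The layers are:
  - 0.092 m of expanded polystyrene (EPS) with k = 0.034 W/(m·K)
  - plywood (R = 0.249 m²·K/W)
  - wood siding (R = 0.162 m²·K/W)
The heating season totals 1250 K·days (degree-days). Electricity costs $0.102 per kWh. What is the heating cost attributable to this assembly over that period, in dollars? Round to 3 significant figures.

109 dollars

0.092/0.034 = 2.706
R_total = 2.706 + 0.249 + 0.162 = 3.117 m²·K/W
E = A × HDD × 24 / R / 1000 = 111 × 1250 × 24 / 3.117 / 1000 = 1068 kWh
Cost = 1068 × 0.102 = $109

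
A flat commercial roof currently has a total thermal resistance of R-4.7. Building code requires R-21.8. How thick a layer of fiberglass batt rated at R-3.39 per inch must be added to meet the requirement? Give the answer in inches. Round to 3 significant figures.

5.04 in

ΔR = 21.8 − 4.7 = 17.1 ft²·°F·h/BTU
L = ΔR / (R/in) = 17.1/3.39 = 5.044 in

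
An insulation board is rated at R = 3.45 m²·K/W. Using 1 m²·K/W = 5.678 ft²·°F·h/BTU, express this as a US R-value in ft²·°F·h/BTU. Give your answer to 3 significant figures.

19.6 ft²·°F·h/BTU

R_US = 3.45 × 5.678 = 19.59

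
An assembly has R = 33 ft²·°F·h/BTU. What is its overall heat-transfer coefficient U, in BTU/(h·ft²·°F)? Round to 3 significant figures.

U = 1/R = 1/33 = 0.0303

0.0303 BTU/(h·ft²·°F)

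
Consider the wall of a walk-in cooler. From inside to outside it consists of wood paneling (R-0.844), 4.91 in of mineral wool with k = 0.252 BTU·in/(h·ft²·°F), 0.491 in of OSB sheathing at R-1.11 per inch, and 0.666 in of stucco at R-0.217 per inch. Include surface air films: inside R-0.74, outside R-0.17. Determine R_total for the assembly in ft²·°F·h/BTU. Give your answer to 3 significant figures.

4.91/0.252 = 19.48
0.491 × 1.11 = 0.545
0.666 × 0.217 = 0.1445
R_total = 0.74 + 0.844 + 19.48 + 0.545 + 0.1445 + 0.17 = 21.93 ft²·°F·h/BTU

21.9 ft²·°F·h/BTU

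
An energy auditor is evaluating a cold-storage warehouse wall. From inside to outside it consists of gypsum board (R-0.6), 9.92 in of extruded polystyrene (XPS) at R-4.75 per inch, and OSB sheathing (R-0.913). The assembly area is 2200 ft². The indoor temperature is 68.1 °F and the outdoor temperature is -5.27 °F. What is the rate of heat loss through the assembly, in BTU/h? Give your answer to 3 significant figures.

3320 BTU/h

9.92 × 4.75 = 47.12
R_total = 0.6 + 47.12 + 0.913 = 48.63 ft²·°F·h/BTU
Q = A·ΔT/R = 2200 × (68.1 − (-5.27)) / 48.63 = 3319 BTU/h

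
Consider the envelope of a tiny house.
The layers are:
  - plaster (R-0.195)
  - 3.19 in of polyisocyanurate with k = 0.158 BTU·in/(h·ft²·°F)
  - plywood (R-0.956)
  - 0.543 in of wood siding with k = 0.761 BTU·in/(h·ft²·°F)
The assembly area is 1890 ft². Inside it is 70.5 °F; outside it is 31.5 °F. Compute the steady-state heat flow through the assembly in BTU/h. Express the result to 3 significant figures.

3.19/0.158 = 20.19
0.543/0.761 = 0.7135
R_total = 0.195 + 20.19 + 0.956 + 0.7135 = 22.05 ft²·°F·h/BTU
Q = A·ΔT/R = 1890 × (70.5 − 31.5) / 22.05 = 3342 BTU/h

3340 BTU/h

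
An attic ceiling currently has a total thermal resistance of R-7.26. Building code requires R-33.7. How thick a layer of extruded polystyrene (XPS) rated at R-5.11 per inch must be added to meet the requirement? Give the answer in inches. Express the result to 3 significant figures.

ΔR = 33.7 − 7.26 = 26.44 ft²·°F·h/BTU
L = ΔR / (R/in) = 26.44/5.11 = 5.174 in

5.17 in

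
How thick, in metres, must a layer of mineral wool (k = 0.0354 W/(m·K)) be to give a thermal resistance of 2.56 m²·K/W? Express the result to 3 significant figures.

0.0906 m

L = R·k = 2.56 × 0.0354 = 0.09062 m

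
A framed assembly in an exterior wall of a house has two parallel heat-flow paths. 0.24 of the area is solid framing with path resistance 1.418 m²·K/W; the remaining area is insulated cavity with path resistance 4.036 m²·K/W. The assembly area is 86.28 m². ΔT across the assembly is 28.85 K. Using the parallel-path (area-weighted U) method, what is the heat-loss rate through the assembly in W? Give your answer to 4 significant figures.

890.0 W

U_eff = 0.76/4.036 + 0.24/1.418 = 0.18831 + 0.16925 = 0.35756
R_eff = 1/U_eff = 2.7968 m²·K/W
Q = 86.28 × 28.85 / 2.7968 = 890.02 W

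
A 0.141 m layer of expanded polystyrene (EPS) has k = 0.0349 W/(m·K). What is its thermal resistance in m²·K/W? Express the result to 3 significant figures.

4.04 m²·K/W

R = L/k = 0.141/0.0349 = 4.04 m²·K/W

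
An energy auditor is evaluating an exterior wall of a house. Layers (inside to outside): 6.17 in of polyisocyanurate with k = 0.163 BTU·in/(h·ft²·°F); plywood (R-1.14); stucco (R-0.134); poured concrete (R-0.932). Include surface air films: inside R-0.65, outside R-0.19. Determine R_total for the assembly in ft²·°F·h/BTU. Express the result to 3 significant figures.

40.9 ft²·°F·h/BTU

6.17/0.163 = 37.85
R_total = 0.65 + 37.85 + 1.14 + 0.134 + 0.932 + 0.19 = 40.9 ft²·°F·h/BTU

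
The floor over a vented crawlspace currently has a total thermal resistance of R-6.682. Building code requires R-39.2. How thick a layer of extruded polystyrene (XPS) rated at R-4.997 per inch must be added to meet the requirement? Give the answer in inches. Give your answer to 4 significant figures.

ΔR = 39.2 − 6.682 = 32.518 ft²·°F·h/BTU
L = ΔR / (R/in) = 32.518/4.997 = 6.5075 in

6.508 in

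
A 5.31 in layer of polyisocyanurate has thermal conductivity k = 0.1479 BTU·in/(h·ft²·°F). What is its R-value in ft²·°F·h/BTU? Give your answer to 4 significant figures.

R = L/k = 5.31/0.1479 = 35.903 ft²·°F·h/BTU

35.90 ft²·°F·h/BTU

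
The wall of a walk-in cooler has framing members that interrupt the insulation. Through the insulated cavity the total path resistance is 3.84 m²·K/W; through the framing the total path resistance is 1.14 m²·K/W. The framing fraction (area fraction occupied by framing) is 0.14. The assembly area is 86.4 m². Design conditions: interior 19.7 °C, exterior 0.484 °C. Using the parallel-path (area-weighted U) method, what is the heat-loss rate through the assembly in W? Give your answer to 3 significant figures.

U_eff = 0.86/3.84 + 0.14/1.14 = 0.224 + 0.1228 = 0.3468
R_eff = 1/U_eff = 2.884 m²·K/W
Q = 86.4 × (19.7 − 0.484) / 2.884 = 575.7 W

576 W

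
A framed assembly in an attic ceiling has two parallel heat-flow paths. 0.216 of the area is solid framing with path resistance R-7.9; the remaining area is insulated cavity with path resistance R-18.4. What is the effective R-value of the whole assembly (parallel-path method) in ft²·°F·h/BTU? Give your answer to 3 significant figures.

14.3 ft²·°F·h/BTU

U_eff = 0.784/18.4 + 0.216/7.9 = 0.04261 + 0.02734 = 0.06995
R_eff = 1/U_eff = 14.3 ft²·°F·h/BTU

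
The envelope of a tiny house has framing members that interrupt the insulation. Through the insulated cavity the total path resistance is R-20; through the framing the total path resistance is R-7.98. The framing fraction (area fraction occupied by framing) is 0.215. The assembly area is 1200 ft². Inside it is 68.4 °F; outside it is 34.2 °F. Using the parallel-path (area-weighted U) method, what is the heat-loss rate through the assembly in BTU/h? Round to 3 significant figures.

U_eff = 0.785/20 + 0.215/7.98 = 0.03925 + 0.02694 = 0.06619
R_eff = 1/U_eff = 15.11 ft²·°F·h/BTU
Q = 1200 × (68.4 − 34.2) / 15.11 = 2717 BTU/h

2720 BTU/h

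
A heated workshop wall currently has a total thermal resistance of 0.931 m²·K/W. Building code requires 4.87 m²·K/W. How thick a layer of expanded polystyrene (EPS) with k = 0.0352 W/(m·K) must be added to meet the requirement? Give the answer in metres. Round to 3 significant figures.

ΔR = 4.87 − 0.931 = 3.939 m²·K/W
L = ΔR × k = 3.939 × 0.0352 = 0.1387 m

0.139 m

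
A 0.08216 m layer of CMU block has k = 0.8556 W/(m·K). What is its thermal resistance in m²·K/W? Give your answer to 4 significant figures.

R = L/k = 0.08216/0.8556 = 0.096026 m²·K/W

0.09603 m²·K/W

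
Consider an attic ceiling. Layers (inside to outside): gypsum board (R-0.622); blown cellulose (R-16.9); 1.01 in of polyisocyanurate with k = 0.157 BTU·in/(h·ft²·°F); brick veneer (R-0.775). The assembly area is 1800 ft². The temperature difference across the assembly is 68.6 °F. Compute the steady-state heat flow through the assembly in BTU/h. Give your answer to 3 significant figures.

4990 BTU/h

1.01/0.157 = 6.433
R_total = 0.622 + 16.9 + 6.433 + 0.775 = 24.73 ft²·°F·h/BTU
Q = A·ΔT/R = 1800 × 68.6 / 24.73 = 4993 BTU/h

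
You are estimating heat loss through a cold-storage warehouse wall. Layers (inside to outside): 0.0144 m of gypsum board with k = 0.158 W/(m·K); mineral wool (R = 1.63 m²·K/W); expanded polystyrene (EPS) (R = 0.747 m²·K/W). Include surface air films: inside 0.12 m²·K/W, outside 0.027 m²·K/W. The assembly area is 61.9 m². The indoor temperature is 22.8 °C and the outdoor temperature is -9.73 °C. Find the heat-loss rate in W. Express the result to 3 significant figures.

0.0144/0.158 = 0.09114
R_total = 0.12 + 0.09114 + 1.63 + 0.747 + 0.027 = 2.615 m²·K/W
Q = A·ΔT/R = 61.9 × (22.8 − (-9.73)) / 2.615 = 770 W

770 W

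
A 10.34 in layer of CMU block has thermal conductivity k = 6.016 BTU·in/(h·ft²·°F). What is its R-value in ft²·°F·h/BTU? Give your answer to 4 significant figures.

1.719 ft²·°F·h/BTU

R = L/k = 10.34/6.016 = 1.7188 ft²·°F·h/BTU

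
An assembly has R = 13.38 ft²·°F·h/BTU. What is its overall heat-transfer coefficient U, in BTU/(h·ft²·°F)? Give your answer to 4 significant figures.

0.07474 BTU/(h·ft²·°F)

U = 1/R = 1/13.38 = 0.074738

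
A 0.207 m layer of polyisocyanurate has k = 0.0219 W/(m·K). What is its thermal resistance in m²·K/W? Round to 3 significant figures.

R = L/k = 0.207/0.0219 = 9.452 m²·K/W

9.45 m²·K/W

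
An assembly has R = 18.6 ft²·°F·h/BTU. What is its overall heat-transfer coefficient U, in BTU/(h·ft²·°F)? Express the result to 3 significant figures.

0.0538 BTU/(h·ft²·°F)

U = 1/R = 1/18.6 = 0.05376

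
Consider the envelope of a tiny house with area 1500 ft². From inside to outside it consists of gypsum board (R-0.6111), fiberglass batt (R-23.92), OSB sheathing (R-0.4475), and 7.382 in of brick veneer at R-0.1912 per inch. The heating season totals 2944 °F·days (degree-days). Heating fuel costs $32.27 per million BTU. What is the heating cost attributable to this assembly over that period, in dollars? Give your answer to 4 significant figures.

129.6 dollars

7.382 × 0.1912 = 1.4114
R_total = 0.6111 + 23.92 + 0.4475 + 1.4114 = 26.39 ft²·°F·h/BTU
E = A × HDD × 24 / R = 1500 × 2944 × 24 / 26.39 = 4016100 BTU
Cost = 4016100/10⁶ × 32.27 = $129.6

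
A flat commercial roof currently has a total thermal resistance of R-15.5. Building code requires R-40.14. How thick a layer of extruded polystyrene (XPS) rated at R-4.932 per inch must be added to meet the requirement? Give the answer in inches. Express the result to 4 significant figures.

ΔR = 40.14 − 15.5 = 24.64 ft²·°F·h/BTU
L = ΔR / (R/in) = 24.64/4.932 = 4.9959 in

4.996 in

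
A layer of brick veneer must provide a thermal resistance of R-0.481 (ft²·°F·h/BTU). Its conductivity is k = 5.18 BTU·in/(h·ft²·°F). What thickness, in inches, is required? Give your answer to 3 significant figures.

L = R × k = 0.481 × 5.18 = 2.492 in

2.49 in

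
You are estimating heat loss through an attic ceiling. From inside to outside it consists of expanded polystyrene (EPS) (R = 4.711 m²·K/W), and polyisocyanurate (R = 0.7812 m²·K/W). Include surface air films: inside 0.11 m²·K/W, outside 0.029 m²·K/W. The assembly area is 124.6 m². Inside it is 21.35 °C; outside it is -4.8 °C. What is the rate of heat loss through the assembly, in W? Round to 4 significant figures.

578.6 W

R_total = 0.11 + 4.711 + 0.7812 + 0.029 = 5.6312 m²·K/W
Q = A·ΔT/R = 124.6 × (21.35 − (-4.8)) / 5.6312 = 578.61 W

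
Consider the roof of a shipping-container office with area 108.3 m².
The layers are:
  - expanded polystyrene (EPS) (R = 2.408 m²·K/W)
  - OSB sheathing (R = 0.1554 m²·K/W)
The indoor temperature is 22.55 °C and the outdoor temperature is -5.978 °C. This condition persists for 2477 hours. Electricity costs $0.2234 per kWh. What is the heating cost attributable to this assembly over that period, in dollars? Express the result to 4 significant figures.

666.9 dollars

R_total = 2.408 + 0.1554 = 2.5634 m²·K/W
Q = 108.3 × (22.55 − (-5.978)) / 2.5634 = 1205.3 W
E = 1205.3 W × 2477 h / 1000 = 2985.4 kWh
Cost = 2985.4 × 0.2234 = $666.95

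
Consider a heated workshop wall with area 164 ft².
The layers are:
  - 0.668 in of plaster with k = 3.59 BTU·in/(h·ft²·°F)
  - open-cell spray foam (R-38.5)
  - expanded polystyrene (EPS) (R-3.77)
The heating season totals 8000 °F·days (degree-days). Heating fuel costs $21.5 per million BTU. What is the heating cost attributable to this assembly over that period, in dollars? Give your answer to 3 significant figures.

0.668/3.59 = 0.1861
R_total = 0.1861 + 38.5 + 3.77 = 42.46 ft²·°F·h/BTU
E = A × HDD × 24 / R = 164 × 8000 × 24 / 42.46 = 741700 BTU
Cost = 741700/10⁶ × 21.5 = $15.95

15.9 dollars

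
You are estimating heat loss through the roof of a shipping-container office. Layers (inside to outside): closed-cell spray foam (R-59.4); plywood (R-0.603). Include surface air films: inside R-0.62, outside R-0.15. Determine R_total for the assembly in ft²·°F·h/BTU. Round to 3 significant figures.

R_total = 0.62 + 59.4 + 0.603 + 0.15 = 60.77 ft²·°F·h/BTU

60.8 ft²·°F·h/BTU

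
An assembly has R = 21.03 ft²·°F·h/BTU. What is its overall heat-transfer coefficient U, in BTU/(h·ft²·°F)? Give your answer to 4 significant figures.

0.04755 BTU/(h·ft²·°F)

U = 1/R = 1/21.03 = 0.047551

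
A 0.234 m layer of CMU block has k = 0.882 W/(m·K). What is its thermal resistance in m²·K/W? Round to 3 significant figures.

R = L/k = 0.234/0.882 = 0.2653 m²·K/W

0.265 m²·K/W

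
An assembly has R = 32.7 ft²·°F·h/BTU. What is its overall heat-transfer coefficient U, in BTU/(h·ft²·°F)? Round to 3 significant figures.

U = 1/R = 1/32.7 = 0.03058

0.0306 BTU/(h·ft²·°F)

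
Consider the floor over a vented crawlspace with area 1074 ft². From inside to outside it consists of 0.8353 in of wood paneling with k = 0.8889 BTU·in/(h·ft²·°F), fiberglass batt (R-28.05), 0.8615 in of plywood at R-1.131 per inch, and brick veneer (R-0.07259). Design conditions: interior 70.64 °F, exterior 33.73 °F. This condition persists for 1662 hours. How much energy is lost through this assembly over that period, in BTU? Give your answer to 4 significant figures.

2193000 BTU

0.8353/0.8889 = 0.9397
0.8615 × 1.131 = 0.97436
R_total = 0.9397 + 28.05 + 0.97436 + 0.07259 = 30.037 ft²·°F·h/BTU
Q = 1074 × (70.64 − 33.73) / 30.037 = 1319.8 BTU/h
E = 1319.8 × 1662 = 2193500 BTU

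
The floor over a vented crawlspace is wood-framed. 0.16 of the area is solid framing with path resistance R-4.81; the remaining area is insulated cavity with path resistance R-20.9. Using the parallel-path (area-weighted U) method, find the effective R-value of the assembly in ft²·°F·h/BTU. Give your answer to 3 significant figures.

13.6 ft²·°F·h/BTU

U_eff = 0.84/20.9 + 0.16/4.81 = 0.04019 + 0.03326 = 0.07346
R_eff = 1/U_eff = 13.61 ft²·°F·h/BTU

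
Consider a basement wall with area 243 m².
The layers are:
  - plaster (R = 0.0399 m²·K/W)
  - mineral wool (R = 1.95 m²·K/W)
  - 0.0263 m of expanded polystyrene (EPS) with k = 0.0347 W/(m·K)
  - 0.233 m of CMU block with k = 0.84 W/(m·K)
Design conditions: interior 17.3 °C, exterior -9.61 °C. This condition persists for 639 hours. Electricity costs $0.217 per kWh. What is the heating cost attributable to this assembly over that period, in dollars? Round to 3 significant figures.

300 dollars

0.0263/0.0347 = 0.7579
0.233/0.84 = 0.2774
R_total = 0.0399 + 1.95 + 0.7579 + 0.2774 = 3.025 m²·K/W
Q = 243 × (17.3 − (-9.61)) / 3.025 = 2162 W
E = 2162 W × 639 h / 1000 = 1381 kWh
Cost = 1381 × 0.217 = $299.7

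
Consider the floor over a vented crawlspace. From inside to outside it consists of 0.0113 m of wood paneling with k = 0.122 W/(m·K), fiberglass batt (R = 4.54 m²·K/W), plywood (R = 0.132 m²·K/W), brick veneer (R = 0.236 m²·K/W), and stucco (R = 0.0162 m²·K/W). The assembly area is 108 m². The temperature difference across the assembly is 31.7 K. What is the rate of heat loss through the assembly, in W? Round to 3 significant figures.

682 W

0.0113/0.122 = 0.09262
R_total = 0.09262 + 4.54 + 0.132 + 0.236 + 0.0162 = 5.017 m²·K/W
Q = A·ΔT/R = 108 × 31.7 / 5.017 = 682.4 W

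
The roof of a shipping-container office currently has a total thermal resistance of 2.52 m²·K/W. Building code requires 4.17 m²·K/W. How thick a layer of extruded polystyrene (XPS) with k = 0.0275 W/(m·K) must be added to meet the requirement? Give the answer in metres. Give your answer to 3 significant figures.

ΔR = 4.17 − 2.52 = 1.65 m²·K/W
L = ΔR × k = 1.65 × 0.0275 = 0.04537 m

0.0454 m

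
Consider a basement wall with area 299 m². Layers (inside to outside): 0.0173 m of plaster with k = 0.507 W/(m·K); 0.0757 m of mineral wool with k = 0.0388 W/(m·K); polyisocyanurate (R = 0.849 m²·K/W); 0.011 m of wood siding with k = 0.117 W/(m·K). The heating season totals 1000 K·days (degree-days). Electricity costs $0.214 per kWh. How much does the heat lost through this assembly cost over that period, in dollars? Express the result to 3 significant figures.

0.0173/0.507 = 0.03412
0.0757/0.0388 = 1.951
0.011/0.117 = 0.09402
R_total = 0.03412 + 1.951 + 0.849 + 0.09402 = 2.928 m²·K/W
E = A × HDD × 24 / R / 1000 = 299 × 1000 × 24 / 2.928 / 1000 = 2451 kWh
Cost = 2451 × 0.214 = $524.4

524 dollars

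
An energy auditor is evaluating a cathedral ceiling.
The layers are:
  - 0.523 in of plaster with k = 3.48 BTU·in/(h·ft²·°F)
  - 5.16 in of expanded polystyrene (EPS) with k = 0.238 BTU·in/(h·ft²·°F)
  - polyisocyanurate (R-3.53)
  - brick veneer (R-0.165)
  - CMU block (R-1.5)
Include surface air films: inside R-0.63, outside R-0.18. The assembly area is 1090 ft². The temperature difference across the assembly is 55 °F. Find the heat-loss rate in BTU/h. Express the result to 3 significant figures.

2150 BTU/h

0.523/3.48 = 0.1503
5.16/0.238 = 21.68
R_total = 0.63 + 0.1503 + 21.68 + 3.53 + 0.165 + 1.5 + 0.18 = 27.84 ft²·°F·h/BTU
Q = A·ΔT/R = 1090 × 55 / 27.84 = 2154 BTU/h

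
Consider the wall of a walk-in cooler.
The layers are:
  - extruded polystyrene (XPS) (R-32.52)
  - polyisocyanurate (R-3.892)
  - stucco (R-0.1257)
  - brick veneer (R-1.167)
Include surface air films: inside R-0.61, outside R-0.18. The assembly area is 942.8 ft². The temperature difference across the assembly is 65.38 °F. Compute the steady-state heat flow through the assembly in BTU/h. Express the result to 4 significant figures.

1601 BTU/h

R_total = 0.61 + 32.52 + 3.892 + 0.1257 + 1.167 + 0.18 = 38.495 ft²·°F·h/BTU
Q = A·ΔT/R = 942.8 × 65.38 / 38.495 = 1601.3 BTU/h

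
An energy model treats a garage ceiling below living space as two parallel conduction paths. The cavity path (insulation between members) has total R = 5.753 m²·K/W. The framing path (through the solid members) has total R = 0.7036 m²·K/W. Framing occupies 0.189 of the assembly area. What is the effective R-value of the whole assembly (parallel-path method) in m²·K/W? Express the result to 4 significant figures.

2.441 m²·K/W

U_eff = 0.811/5.753 + 0.189/0.7036 = 0.14097 + 0.26862 = 0.40959
R_eff = 1/U_eff = 2.4415 m²·K/W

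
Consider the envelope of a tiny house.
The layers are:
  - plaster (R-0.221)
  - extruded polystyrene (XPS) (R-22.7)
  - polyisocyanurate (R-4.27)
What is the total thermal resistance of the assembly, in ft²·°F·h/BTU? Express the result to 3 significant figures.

R_total = 0.221 + 22.7 + 4.27 = 27.19 ft²·°F·h/BTU

27.2 ft²·°F·h/BTU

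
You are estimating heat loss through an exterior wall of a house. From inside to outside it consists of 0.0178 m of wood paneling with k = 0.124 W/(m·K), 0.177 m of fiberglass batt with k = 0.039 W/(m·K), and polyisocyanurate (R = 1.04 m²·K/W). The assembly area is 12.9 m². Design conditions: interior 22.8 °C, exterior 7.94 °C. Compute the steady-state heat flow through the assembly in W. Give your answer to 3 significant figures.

0.0178/0.124 = 0.1435
0.177/0.039 = 4.538
R_total = 0.1435 + 4.538 + 1.04 = 5.722 m²·K/W
Q = A·ΔT/R = 12.9 × (22.8 − 7.94) / 5.722 = 33.5 W

33.5 W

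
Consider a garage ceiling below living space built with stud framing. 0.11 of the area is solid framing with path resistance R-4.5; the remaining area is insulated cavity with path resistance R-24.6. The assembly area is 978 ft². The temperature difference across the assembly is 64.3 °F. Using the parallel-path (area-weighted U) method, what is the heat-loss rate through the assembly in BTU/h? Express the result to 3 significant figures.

U_eff = 0.89/24.6 + 0.11/4.5 = 0.03618 + 0.02444 = 0.06062
R_eff = 1/U_eff = 16.5 ft²·°F·h/BTU
Q = 978 × 64.3 / 16.5 = 3812 BTU/h

3810 BTU/h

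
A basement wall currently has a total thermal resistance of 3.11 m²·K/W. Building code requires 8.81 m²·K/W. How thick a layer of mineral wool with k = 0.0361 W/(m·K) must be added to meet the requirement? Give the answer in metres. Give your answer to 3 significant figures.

0.206 m

ΔR = 8.81 − 3.11 = 5.7 m²·K/W
L = ΔR × k = 5.7 × 0.0361 = 0.2058 m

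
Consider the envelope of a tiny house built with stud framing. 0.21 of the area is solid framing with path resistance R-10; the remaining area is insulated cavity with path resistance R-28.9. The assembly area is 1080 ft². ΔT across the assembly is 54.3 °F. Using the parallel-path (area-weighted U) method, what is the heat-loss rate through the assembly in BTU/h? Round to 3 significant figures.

U_eff = 0.79/28.9 + 0.21/10 = 0.02734 + 0.021 = 0.04834
R_eff = 1/U_eff = 20.69 ft²·°F·h/BTU
Q = 1080 × 54.3 / 20.69 = 2835 BTU/h

2830 BTU/h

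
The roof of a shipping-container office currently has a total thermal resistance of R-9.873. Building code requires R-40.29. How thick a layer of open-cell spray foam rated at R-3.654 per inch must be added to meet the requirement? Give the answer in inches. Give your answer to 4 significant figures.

8.324 in

ΔR = 40.29 − 9.873 = 30.417 ft²·°F·h/BTU
L = ΔR / (R/in) = 30.417/3.654 = 8.3243 in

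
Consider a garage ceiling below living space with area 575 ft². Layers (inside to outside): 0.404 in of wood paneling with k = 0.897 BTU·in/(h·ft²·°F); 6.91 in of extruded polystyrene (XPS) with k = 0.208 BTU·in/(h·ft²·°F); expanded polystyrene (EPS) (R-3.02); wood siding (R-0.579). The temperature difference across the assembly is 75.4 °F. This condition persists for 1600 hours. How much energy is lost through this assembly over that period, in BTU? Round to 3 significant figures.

0.404/0.897 = 0.4504
6.91/0.208 = 33.22
R_total = 0.4504 + 33.22 + 3.02 + 0.579 = 37.27 ft²·°F·h/BTU
Q = 575 × 75.4 / 37.27 = 1163 BTU/h
E = 1163 × 1600 = 1861000 BTU

1860000 BTU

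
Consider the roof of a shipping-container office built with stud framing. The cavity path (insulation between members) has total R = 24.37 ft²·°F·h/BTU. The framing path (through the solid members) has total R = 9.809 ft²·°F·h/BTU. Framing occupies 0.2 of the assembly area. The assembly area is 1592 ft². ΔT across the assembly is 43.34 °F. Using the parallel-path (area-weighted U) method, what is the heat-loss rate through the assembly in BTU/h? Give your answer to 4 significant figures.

U_eff = 0.8/24.37 + 0.2/9.809 = 0.032827 + 0.020389 = 0.053217
R_eff = 1/U_eff = 18.791 ft²·°F·h/BTU
Q = 1592 × 43.34 / 18.791 = 3671.8 BTU/h

3672 BTU/h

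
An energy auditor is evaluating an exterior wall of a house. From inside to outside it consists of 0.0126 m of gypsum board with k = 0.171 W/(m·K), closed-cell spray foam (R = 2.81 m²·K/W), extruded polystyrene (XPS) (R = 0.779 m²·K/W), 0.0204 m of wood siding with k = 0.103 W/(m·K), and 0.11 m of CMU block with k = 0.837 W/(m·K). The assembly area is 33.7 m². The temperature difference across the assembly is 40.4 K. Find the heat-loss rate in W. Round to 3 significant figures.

341 W

0.0126/0.171 = 0.07368
0.0204/0.103 = 0.1981
0.11/0.837 = 0.1314
R_total = 0.07368 + 2.81 + 0.779 + 0.1981 + 0.1314 = 3.992 m²·K/W
Q = A·ΔT/R = 33.7 × 40.4 / 3.992 = 341 W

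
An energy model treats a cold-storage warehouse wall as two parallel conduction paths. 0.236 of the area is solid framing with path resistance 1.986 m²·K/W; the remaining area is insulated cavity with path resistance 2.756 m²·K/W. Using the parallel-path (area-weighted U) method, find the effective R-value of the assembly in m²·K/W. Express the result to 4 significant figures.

2.525 m²·K/W

U_eff = 0.764/2.756 + 0.236/1.986 = 0.27721 + 0.11883 = 0.39605
R_eff = 1/U_eff = 2.525 m²·K/W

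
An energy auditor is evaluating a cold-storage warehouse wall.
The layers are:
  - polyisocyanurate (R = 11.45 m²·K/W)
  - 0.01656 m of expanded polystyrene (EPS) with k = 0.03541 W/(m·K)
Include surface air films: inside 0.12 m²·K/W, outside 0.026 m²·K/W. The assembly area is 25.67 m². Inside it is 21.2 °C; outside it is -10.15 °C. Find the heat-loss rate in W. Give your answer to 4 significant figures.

0.01656/0.03541 = 0.46766
R_total = 0.12 + 11.45 + 0.46766 + 0.026 = 12.064 m²·K/W
Q = A·ΔT/R = 25.67 × (21.2 − (-10.15)) / 12.064 = 66.709 W

66.71 W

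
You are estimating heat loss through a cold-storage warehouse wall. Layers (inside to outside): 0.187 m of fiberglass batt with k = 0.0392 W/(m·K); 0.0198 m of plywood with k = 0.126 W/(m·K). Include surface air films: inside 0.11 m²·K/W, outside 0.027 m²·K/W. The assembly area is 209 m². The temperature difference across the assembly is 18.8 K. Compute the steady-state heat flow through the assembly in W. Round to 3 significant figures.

0.187/0.0392 = 4.77
0.0198/0.126 = 0.1571
R_total = 0.11 + 4.77 + 0.1571 + 0.027 = 5.065 m²·K/W
Q = A·ΔT/R = 209 × 18.8 / 5.065 = 775.8 W

776 W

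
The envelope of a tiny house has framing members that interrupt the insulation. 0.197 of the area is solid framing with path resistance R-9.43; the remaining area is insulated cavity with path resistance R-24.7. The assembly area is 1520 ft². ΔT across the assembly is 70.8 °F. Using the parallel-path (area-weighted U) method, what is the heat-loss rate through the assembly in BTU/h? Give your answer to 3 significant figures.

5750 BTU/h

U_eff = 0.803/24.7 + 0.197/9.43 = 0.03251 + 0.02089 = 0.0534
R_eff = 1/U_eff = 18.73 ft²·°F·h/BTU
Q = 1520 × 70.8 / 18.73 = 5747 BTU/h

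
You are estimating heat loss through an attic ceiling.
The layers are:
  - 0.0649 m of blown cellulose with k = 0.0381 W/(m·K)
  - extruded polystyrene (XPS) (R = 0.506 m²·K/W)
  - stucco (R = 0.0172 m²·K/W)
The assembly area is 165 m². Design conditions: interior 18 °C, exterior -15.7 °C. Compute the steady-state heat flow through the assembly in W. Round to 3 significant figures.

2500 W

0.0649/0.0381 = 1.703
R_total = 1.703 + 0.506 + 0.0172 = 2.227 m²·K/W
Q = A·ΔT/R = 165 × (18 − (-15.7)) / 2.227 = 2497 W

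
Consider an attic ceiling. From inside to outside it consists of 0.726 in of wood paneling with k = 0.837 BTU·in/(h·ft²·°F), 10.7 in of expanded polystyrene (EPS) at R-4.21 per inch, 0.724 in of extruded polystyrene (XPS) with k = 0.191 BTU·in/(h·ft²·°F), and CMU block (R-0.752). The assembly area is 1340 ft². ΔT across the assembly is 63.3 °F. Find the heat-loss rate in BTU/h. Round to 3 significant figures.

1680 BTU/h

0.726/0.837 = 0.8674
10.7 × 4.21 = 45.05
0.724/0.191 = 3.791
R_total = 0.8674 + 45.05 + 3.791 + 0.752 = 50.46 ft²·°F·h/BTU
Q = A·ΔT/R = 1340 × 63.3 / 50.46 = 1681 BTU/h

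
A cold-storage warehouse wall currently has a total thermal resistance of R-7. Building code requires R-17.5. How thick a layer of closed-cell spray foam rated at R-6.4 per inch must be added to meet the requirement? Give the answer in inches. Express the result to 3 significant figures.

ΔR = 17.5 − 7 = 10.5 ft²·°F·h/BTU
L = ΔR / (R/in) = 10.5/6.4 = 1.641 in

1.64 in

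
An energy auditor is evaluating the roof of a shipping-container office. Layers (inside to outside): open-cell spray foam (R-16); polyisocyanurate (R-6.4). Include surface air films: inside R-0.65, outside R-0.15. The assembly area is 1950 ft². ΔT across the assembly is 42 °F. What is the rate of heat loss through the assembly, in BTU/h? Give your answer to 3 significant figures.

R_total = 0.65 + 16 + 6.4 + 0.15 = 23.2 ft²·°F·h/BTU
Q = A·ΔT/R = 1950 × 42 / 23.2 = 3530 BTU/h

3530 BTU/h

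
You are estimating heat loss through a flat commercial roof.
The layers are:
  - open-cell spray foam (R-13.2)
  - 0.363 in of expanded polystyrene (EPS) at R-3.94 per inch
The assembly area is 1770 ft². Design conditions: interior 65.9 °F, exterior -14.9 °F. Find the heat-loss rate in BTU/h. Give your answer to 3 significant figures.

9780 BTU/h

0.363 × 3.94 = 1.43
R_total = 13.2 + 1.43 = 14.63 ft²·°F·h/BTU
Q = A·ΔT/R = 1770 × (65.9 − (-14.9)) / 14.63 = 9775 BTU/h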